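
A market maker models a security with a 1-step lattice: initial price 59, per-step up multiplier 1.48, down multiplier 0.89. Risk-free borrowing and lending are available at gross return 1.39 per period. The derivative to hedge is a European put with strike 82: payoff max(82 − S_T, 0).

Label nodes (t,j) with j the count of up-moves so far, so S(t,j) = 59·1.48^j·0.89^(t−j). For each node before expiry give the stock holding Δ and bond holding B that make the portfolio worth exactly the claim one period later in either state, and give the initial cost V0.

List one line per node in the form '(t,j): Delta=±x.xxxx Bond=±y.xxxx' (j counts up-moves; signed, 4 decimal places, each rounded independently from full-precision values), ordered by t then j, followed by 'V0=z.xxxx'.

Risk-neutral probability p* = (R−d)/(u−d) = (1.39−0.89)/(1.48−0.89) = 0.8475.
Terminal values V(1,·): V(1,0)=29.4900, V(1,1)=0.0000
(0,0): S=59.0000. Δ = (V_up−V_dn)/(S_up−S_dn) = (0.0000−29.4900)/(87.3200−52.5100) = -0.8472. V = [p*·0.0000 + (1−p*)·29.4900]/1.39 = 3.2363. B = V − Δ·S = 53.2194.
Check: Δ(0,0)·S0 + B(0,0) = 3.2363 = V0.

(0,0): Delta=-0.8472 Bond=53.2194
V0=3.2363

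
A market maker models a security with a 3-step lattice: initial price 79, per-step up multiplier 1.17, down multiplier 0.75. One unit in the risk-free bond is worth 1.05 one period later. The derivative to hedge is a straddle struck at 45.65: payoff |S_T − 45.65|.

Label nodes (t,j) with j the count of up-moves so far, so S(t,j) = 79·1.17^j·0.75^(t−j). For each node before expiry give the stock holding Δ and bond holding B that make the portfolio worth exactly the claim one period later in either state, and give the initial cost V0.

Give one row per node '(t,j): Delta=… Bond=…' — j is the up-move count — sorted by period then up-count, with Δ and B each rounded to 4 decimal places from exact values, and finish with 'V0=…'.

(0,0): Delta=0.9450 Bond=-34.5931
(1,0): Delta=0.7305 Bond=-23.6150
(1,1): Delta=1.0000 Bond=-41.4059
(2,0): Delta=-0.3204 Bond=21.9052
(2,1): Delta=1.0000 Bond=-43.4762
(2,2): Delta=1.0000 Bond=-43.4762
V0=40.0623

Under the risk-neutral measure, an up-move has probability p* = (R−d)/(u−d) = 0.7143 and values discount at R = 1.05.
Terminal payoffs: V(3,0)=12.3219, V(3,1)=6.3419, V(3,2)=35.4573, V(3,3)=80.8774
Node (2,0) S=44.4375: V=(p*·6.3419+(1−p*)·12.3219)/1.05=7.6671; Δ=(6.3419−12.3219)/(51.9919−33.3281)=-0.3204; B=V−Δ·S=21.9052
Node (2,1) S=69.3225: V=(p*·35.4573+(1−p*)·6.3419)/1.05=25.8463; Δ=(35.4573−6.3419)/(81.1073−51.9919)=1.0000; B=V−Δ·S=-43.4762
Node (2,2) S=108.1431: V=(p*·80.8774+(1−p*)·35.4573)/1.05=64.6669; Δ=(80.8774−35.4573)/(126.5274−81.1073)=1.0000; B=V−Δ·S=-43.4762
Node (1,0) S=59.2500: V=(p*·25.8463+(1−p*)·7.6671)/1.05=19.6688; Δ=(25.8463−7.6671)/(69.3225−44.4375)=0.7305; B=V−Δ·S=-23.6150
Node (1,1) S=92.4300: V=(p*·64.6669+(1−p*)·25.8463)/1.05=51.0241; Δ=(64.6669−25.8463)/(108.1431−69.3225)=1.0000; B=V−Δ·S=-41.4059
Node (0,0) S=79.0000: V=(p*·51.0241+(1−p*)·19.6688)/1.05=40.0623; Δ=(51.0241−19.6688)/(92.4300−59.2500)=0.9450; B=V−Δ·S=-34.5931
Check: Δ(0,0)·S0 + B(0,0) = 40.0623 = V0.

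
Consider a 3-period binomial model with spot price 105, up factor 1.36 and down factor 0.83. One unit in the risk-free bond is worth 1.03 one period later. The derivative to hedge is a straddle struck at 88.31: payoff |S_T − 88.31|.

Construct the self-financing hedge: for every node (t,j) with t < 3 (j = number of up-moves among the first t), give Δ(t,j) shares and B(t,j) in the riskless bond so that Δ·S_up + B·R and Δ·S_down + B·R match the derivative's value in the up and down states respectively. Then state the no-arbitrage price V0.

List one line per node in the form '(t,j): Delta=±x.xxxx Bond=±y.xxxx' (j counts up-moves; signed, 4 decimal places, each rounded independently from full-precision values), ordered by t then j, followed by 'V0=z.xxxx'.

(0,0): Delta=0.6287 Bond=-29.3384
(1,0): Delta=0.2600 Bond=1.9160
(1,1): Delta=1.0000 Bond=-83.2406
(2,0): Delta=-0.4749 Bond=55.1320
(2,1): Delta=1.0000 Bond=-85.7379
(2,2): Delta=1.0000 Bond=-85.7379
V0=36.6748

Since d<R<u, set p* = (R−d)/(u−d) = 0.3774; price each node as the discounted p*-expectation of its children.
Payoff layer (t=3): V(3,0)=28.2724, V(3,1)=10.0649, V(3,2)=72.8826, V(3,3)=175.8129
(2,0): S=72.3345. Δ = (V_up−V_dn)/(S_up−S_dn) = (10.0649−28.2724)/(98.3749−60.0376) = -0.4749. V = [p*·10.0649 + (1−p*)·28.2724]/1.03 = 20.7783. B = V − Δ·S = 55.1320.
(2,1): S=118.5240. Δ = (V_up−V_dn)/(S_up−S_dn) = (72.8826−10.0649)/(161.1926−98.3749) = 1.0000. V = [p*·72.8826 + (1−p*)·10.0649]/1.03 = 32.7861. B = V − Δ·S = -85.7379.
(2,2): S=194.2080. Δ = (V_up−V_dn)/(S_up−S_dn) = (175.8129−72.8826)/(264.1229−161.1926) = 1.0000. V = [p*·175.8129 + (1−p*)·72.8826]/1.03 = 108.4701. B = V − Δ·S = -85.7379.
(1,0): S=87.1500. Δ = (V_up−V_dn)/(S_up−S_dn) = (32.7861−20.7783)/(118.5240−72.3345) = 0.2600. V = [p*·32.7861 + (1−p*)·20.7783]/1.03 = 24.5724. B = V − Δ·S = 1.9160.
(1,1): S=142.8000. Δ = (V_up−V_dn)/(S_up−S_dn) = (108.4701−32.7861)/(194.2080−118.5240) = 1.0000. V = [p*·108.4701 + (1−p*)·32.7861]/1.03 = 59.5594. B = V − Δ·S = -83.2406.
(0,0): S=105.0000. Δ = (V_up−V_dn)/(S_up−S_dn) = (59.5594−24.5724)/(142.8000−87.1500) = 0.6287. V = [p*·59.5594 + (1−p*)·24.5724]/1.03 = 36.6748. B = V − Δ·S = -29.3384.
Self-financing check: at every node Δ·S+B equals the discounted successor values.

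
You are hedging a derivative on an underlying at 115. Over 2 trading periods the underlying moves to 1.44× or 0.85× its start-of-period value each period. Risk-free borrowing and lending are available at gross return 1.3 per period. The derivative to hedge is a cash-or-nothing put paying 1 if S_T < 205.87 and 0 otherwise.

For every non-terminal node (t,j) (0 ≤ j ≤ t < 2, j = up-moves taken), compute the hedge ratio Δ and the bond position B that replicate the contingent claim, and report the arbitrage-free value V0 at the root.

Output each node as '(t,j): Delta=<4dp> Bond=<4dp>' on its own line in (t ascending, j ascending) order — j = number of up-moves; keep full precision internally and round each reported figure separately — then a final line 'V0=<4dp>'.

Risk-neutral probability p* = (R−d)/(u−d) = (1.3−0.85)/(1.44−0.85) = 0.7627.
Terminal payoffs: V(2,0)=1.0000, V(2,1)=1.0000, V(2,2)=0.0000
Node (1,0) S=97.7500: V=(p*·1.0000+(1−p*)·1.0000)/1.3=0.7692; Δ=(1.0000−1.0000)/(140.7600−83.0875)=0.0000; B=V−Δ·S=0.7692
Node (1,1) S=165.6000: V=(p*·0.0000+(1−p*)·1.0000)/1.3=0.1825; Δ=(0.0000−1.0000)/(238.4640−140.7600)=-0.0102; B=V−Δ·S=1.8774
Node (0,0) S=115.0000: V=(p*·0.1825+(1−p*)·0.7692)/1.3=0.2475; Δ=(0.1825−0.7692)/(165.6000−97.7500)=-0.0086; B=V−Δ·S=1.2419
Self-financing check: at every node Δ·S+B equals the discounted successor values.

(0,0): Delta=-0.0086 Bond=1.2419
(1,0): Delta=0.0000 Bond=0.7692
(1,1): Delta=-0.0102 Bond=1.8774
V0=0.2475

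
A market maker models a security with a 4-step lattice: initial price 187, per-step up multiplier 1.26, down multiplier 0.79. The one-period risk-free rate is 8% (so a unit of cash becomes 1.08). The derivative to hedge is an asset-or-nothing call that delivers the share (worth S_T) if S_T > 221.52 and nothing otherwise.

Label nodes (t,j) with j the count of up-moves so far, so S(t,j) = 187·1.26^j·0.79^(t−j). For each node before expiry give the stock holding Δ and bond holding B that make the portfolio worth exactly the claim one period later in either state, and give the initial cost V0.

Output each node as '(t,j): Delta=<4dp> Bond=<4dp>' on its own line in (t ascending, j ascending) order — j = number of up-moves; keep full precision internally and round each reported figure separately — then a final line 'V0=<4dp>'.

(0,0): Delta=1.5406 Bond=-159.7021
(1,0): Delta=1.3892 Bond=-150.1200
(1,1): Delta=1.5994 Bond=-186.3559
(2,0): Delta=0.0000 Bond=0.0000
(2,1): Delta=1.9298 Bond=-262.7618
(2,2): Delta=1.4709 Bond=-163.0935
(3,0): Delta=0.0000 Bond=0.0000
(3,1): Delta=0.0000 Bond=0.0000
(3,2): Delta=2.6809 Bond=-459.9237
(3,3): Delta=1.0000 Bond=0.0000
V0=128.3810

No-arbitrage ⇒ martingale measure with p* = (R−d)/(u−d) = 0.6170.
Terminal values V(4,·): V(4,0)=0.0000, V(4,1)=0.0000, V(4,2)=0.0000, V(4,3)=295.5155, V(4,4)=471.3286
  t=3,j=0: stock 92.1983 → up 116.1698 (V=0.0000), down 72.8367 (V=0.0000). Price 0.0000; hedge Δ=0.0000, bond B=0.0000.
  t=3,j=1: stock 147.0504 → up 185.2836 (V=0.0000), down 116.1698 (V=0.0000). Price 0.0000; hedge Δ=0.0000, bond B=0.0000.
  t=3,j=2: stock 234.5361 → up 295.5155 (V=295.5155), down 185.2836 (V=0.0000). Price 168.8328; hedge Δ=2.6809, bond B=-459.9237.
  t=3,j=3: stock 374.0703 → up 471.3286 (V=471.3286), down 295.5155 (V=295.5155). Price 374.0703; hedge Δ=1.0000, bond B=0.0000.
  t=2,j=0: stock 116.7067 → up 147.0504 (V=0.0000), down 92.1983 (V=0.0000). Price 0.0000; hedge Δ=0.0000, bond B=0.0000.
  t=2,j=1: stock 186.1398 → up 234.5361 (V=168.8328), down 147.0504 (V=0.0000). Price 96.4569; hedge Δ=1.9298, bond B=-262.7618.
  t=2,j=2: stock 296.8812 → up 374.0703 (V=374.0703), down 234.5361 (V=168.8328). Price 273.5821; hedge Δ=1.4709, bond B=-163.0935.
  t=1,j=0: stock 147.7300 → up 186.1398 (V=96.4569), down 116.7067 (V=0.0000). Price 55.1073; hedge Δ=1.3892, bond B=-150.1200.
  t=1,j=1: stock 235.6200 → up 296.8812 (V=273.5821), down 186.1398 (V=96.4569). Price 190.5064; hedge Δ=1.5994, bond B=-186.3559.
  t=0,j=0: stock 187.0000 → up 235.6200 (V=190.5064), down 147.7300 (V=55.1073). Price 128.3810; hedge Δ=1.5406, bond B=-159.7021.
Check: Δ(0,0)·S0 + B(0,0) = 128.3810 = V0.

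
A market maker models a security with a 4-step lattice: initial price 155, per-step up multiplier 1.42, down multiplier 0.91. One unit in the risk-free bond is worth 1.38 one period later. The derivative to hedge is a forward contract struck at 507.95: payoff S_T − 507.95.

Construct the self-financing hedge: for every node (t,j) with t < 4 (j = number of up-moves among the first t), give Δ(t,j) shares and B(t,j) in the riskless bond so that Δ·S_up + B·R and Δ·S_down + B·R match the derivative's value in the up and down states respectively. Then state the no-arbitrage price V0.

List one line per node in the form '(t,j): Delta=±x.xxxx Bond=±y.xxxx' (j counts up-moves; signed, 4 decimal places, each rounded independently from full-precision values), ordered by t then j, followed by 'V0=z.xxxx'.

(0,0): Delta=1.0000 Bond=-140.0569
(1,0): Delta=1.0000 Bond=-193.2786
(1,1): Delta=1.0000 Bond=-193.2786
(2,0): Delta=1.0000 Bond=-266.7244
(2,1): Delta=1.0000 Bond=-266.7244
(2,2): Delta=1.0000 Bond=-266.7244
(3,0): Delta=1.0000 Bond=-368.0797
(3,1): Delta=1.0000 Bond=-368.0797
(3,2): Delta=1.0000 Bond=-368.0797
(3,3): Delta=1.0000 Bond=-368.0797
V0=14.9431

Since d<R<u, set p* = (R−d)/(u−d) = 0.9216; price each node as the discounted p*-expectation of its children.
Payoff layer (t=4): V(4,0)=-401.6588, V(4,1)=-342.0890, V(4,2)=-249.1340, V(4,3)=-104.0832, V(4,4)=122.2597
  t=3,j=0: stock 116.8035 → up 165.8610 (V=-342.0890), down 106.2912 (V=-401.6588). Price -251.2762; hedge Δ=1.0000, bond B=-368.0797.
  t=3,j=1: stock 182.2648 → up 258.8160 (V=-249.1340), down 165.8610 (V=-342.0890). Price -185.8149; hedge Δ=1.0000, bond B=-368.0797.
  t=3,j=2: stock 284.4132 → up 403.8668 (V=-104.0832), down 258.8160 (V=-249.1340). Price -83.6665; hedge Δ=1.0000, bond B=-368.0797.
  t=3,j=3: stock 443.8096 → up 630.2097 (V=122.2597), down 403.8668 (V=-104.0832). Price 75.7299; hedge Δ=1.0000, bond B=-368.0797.
  t=2,j=0: stock 128.3555 → up 182.2648 (V=-185.8149), down 116.8035 (V=-251.2762). Price -138.3689; hedge Δ=1.0000, bond B=-266.7244.
  t=2,j=1: stock 200.2910 → up 284.4132 (V=-83.6665), down 182.2648 (V=-185.8149). Price -66.4334; hedge Δ=1.0000, bond B=-266.7244.
  t=2,j=2: stock 312.5420 → up 443.8096 (V=75.7299), down 284.4132 (V=-83.6665). Price 45.8176; hedge Δ=1.0000, bond B=-266.7244.
  t=1,j=0: stock 141.0500 → up 200.2910 (V=-66.4334), down 128.3555 (V=-138.3689). Price -52.2286; hedge Δ=1.0000, bond B=-193.2786.
  t=1,j=1: stock 220.1000 → up 312.5420 (V=45.8176), down 200.2910 (V=-66.4334). Price 26.8214; hedge Δ=1.0000, bond B=-193.2786.
  t=0,j=0: stock 155.0000 → up 220.1000 (V=26.8214), down 141.0500 (V=-52.2286). Price 14.9431; hedge Δ=1.0000, bond B=-140.0569.
Check: Δ(0,0)·S0 + B(0,0) = 14.9431 = V0.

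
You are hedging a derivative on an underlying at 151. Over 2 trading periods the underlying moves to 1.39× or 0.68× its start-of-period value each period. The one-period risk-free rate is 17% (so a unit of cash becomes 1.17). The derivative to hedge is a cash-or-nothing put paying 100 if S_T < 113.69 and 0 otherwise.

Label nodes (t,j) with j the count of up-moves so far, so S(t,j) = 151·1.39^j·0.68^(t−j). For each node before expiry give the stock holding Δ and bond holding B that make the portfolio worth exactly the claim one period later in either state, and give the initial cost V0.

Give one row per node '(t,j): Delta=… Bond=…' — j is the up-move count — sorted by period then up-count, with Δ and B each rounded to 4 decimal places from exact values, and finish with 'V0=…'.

The replicating-portfolio and risk-neutral prices coincide; use p* = (1.17−0.68)/(1.39−0.68) = 0.6901 for the latter.
Payoff layer (t=2): V(2,0)=100.0000, V(2,1)=0.0000, V(2,2)=0.0000
  t=1,j=0: stock 102.6800 → up 142.7252 (V=0.0000), down 69.8224 (V=100.0000). Price 26.4837; hedge Δ=-1.3717, bond B=167.3288.
  t=1,j=1: stock 209.8900 → up 291.7471 (V=0.0000), down 142.7252 (V=0.0000). Price 0.0000; hedge Δ=0.0000, bond B=0.0000.
  t=0,j=0: stock 151.0000 → up 209.8900 (V=0.0000), down 102.6800 (V=26.4837). Price 7.0139; hedge Δ=-0.2470, bond B=44.3148.
Each (Δ,B) replicates both successor values, so the strategy is self-financing and V0 is arbitrage-free.

(0,0): Delta=-0.2470 Bond=44.3148
(1,0): Delta=-1.3717 Bond=167.3288
(1,1): Delta=0.0000 Bond=0.0000
V0=7.0139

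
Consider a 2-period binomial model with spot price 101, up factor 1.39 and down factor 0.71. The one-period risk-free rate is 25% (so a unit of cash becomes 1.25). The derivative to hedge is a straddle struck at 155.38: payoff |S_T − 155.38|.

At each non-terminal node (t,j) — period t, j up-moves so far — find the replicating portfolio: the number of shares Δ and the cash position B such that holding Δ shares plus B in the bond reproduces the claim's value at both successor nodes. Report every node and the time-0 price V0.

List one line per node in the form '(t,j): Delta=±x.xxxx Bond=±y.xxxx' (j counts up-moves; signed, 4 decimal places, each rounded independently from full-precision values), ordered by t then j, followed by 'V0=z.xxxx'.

(0,0): Delta=-0.2644 Bond=57.2431
(1,0): Delta=-1.0000 Bond=124.3040
(1,1): Delta=-0.1670 Bond=57.8779
V0=30.5391

Under the risk-neutral measure, an up-move has probability p* = (R−d)/(u−d) = 0.7941 and values discount at R = 1.25.
Terminal values V(2,·): V(2,0)=104.4659, V(2,1)=55.7031, V(2,2)=39.7621
  t=1,j=0: stock 71.7100 → up 99.6769 (V=55.7031), down 50.9141 (V=104.4659). Price 52.5940; hedge Δ=-1.0000, bond B=124.3040.
  t=1,j=1: stock 140.3900 → up 195.1421 (V=39.7621), down 99.6769 (V=55.7031). Price 34.4353; hedge Δ=-0.1670, bond B=57.8779.
  t=0,j=0: stock 101.0000 → up 140.3900 (V=34.4353), down 71.7100 (V=52.5940). Price 30.5391; hedge Δ=-0.2644, bond B=57.2431.
Each (Δ,B) replicates both successor values, so the strategy is self-financing and V0 is arbitrage-free.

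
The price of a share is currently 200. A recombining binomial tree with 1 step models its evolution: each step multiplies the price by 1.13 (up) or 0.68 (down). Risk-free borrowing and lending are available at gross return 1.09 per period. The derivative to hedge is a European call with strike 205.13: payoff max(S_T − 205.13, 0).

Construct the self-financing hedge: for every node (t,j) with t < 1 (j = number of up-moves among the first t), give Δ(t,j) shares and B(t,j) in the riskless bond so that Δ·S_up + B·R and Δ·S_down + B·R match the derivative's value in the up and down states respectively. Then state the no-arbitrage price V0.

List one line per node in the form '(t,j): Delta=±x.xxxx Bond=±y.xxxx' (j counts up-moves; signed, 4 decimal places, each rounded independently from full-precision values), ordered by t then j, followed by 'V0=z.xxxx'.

Risk-neutral probability p* = (R−d)/(u−d) = (1.09−0.68)/(1.13−0.68) = 0.9111.
Terminal values V(1,·): V(1,0)=0.0000, V(1,1)=20.8700
(0,0): S=200.0000. Δ = (V_up−V_dn)/(S_up−S_dn) = (20.8700−0.0000)/(226.0000−136.0000) = 0.2319. V = [p*·20.8700 + (1−p*)·0.0000]/1.09 = 17.4449. B = V − Δ·S = -28.9329.
Each (Δ,B) replicates both successor values, so the strategy is self-financing and V0 is arbitrage-free.

(0,0): Delta=0.2319 Bond=-28.9329
V0=17.4449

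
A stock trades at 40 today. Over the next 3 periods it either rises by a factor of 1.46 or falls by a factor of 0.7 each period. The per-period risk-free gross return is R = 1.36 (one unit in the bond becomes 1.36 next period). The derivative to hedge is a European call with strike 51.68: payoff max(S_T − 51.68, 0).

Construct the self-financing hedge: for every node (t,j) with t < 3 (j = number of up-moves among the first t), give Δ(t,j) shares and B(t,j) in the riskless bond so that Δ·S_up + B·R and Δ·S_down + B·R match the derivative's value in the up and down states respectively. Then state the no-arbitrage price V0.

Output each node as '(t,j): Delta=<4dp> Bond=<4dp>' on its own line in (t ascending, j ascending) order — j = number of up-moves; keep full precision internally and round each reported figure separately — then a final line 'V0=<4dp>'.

Under the risk-neutral measure, an up-move has probability p* = (R−d)/(u−d) = 0.8684 and values discount at R = 1.36.
At expiry t=3: V(3,0)=0.0000, V(3,1)=0.0000, V(3,2)=8.0048, V(3,3)=72.8054
(2,0): S=19.6000. Δ = (V_up−V_dn)/(S_up−S_dn) = (0.0000−0.0000)/(28.6160−13.7200) = 0.0000. V = [p*·0.0000 + (1−p*)·0.0000]/1.36 = 0.0000. B = V − Δ·S = 0.0000.
(2,1): S=40.8800. Δ = (V_up−V_dn)/(S_up−S_dn) = (8.0048−0.0000)/(59.6848−28.6160) = 0.2576. V = [p*·8.0048 + (1−p*)·0.0000]/1.36 = 5.1114. B = V − Δ·S = -5.4212.
(2,2): S=85.2640. Δ = (V_up−V_dn)/(S_up−S_dn) = (72.8054−8.0048)/(124.4854−59.6848) = 1.0000. V = [p*·72.8054 + (1−p*)·8.0048]/1.36 = 47.2640. B = V − Δ·S = -38.0000.
(1,0): S=28.0000. Δ = (V_up−V_dn)/(S_up−S_dn) = (5.1114−0.0000)/(40.8800−19.6000) = 0.2402. V = [p*·5.1114 + (1−p*)·0.0000]/1.36 = 3.2639. B = V − Δ·S = -3.4617.
(1,1): S=58.4000. Δ = (V_up−V_dn)/(S_up−S_dn) = (47.2640−5.1114)/(85.2640−40.8800) = 0.9497. V = [p*·47.2640 + (1−p*)·5.1114]/1.36 = 30.6747. B = V − Δ·S = -24.7892.
(0,0): S=40.0000. Δ = (V_up−V_dn)/(S_up−S_dn) = (30.6747−3.2639)/(58.4000−28.0000) = 0.9017. V = [p*·30.6747 + (1−p*)·3.2639]/1.36 = 19.9030. B = V − Δ·S = -16.1639.
Self-financing check: at every node Δ·S+B equals the discounted successor values.

(0,0): Delta=0.9017 Bond=-16.1639
(1,0): Delta=0.2402 Bond=-3.4617
(1,1): Delta=0.9497 Bond=-24.7892
(2,0): Delta=0.0000 Bond=0.0000
(2,1): Delta=0.2576 Bond=-5.4212
(2,2): Delta=1.0000 Bond=-38.0000
V0=19.9030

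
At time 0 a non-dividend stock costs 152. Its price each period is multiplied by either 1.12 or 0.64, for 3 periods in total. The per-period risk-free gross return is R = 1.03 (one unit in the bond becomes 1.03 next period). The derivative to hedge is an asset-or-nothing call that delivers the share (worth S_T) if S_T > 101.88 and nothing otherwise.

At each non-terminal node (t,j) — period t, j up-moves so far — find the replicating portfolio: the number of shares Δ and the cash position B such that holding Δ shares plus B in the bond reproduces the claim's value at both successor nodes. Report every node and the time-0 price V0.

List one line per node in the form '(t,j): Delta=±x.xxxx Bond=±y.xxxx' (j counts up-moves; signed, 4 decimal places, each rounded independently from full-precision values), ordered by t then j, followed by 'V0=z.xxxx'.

Risk-neutral probability p* = (R−d)/(u−d) = (1.03−0.64)/(1.12−0.64) = 0.8125.
Terminal payoffs: V(3,0)=0.0000, V(3,1)=0.0000, V(3,2)=122.0280, V(3,3)=213.5491
  t=2,j=0: stock 62.2592 → up 69.7303 (V=0.0000), down 39.8459 (V=0.0000). Price 0.0000; hedge Δ=0.0000, bond B=0.0000.
  t=2,j=1: stock 108.9536 → up 122.0280 (V=122.0280), down 69.7303 (V=0.0000). Price 96.2600; hedge Δ=2.3333, bond B=-157.9651.
  t=2,j=2: stock 190.6688 → up 213.5491 (V=213.5491), down 122.0280 (V=122.0280). Price 190.6688; hedge Δ=1.0000, bond B=0.0000.
  t=1,j=0: stock 97.2800 → up 108.9536 (V=96.2600), down 62.2592 (V=0.0000). Price 75.9332; hedge Δ=2.0615, bond B=-124.6084.
  t=1,j=1: stock 170.2400 → up 190.6688 (V=190.6688), down 108.9536 (V=96.2600). Price 167.9293; hedge Δ=1.1553, bond B=-28.7558.
  t=0,j=0: stock 152.0000 → up 170.2400 (V=167.9293), down 97.2800 (V=75.9332). Price 146.2913; hedge Δ=1.2609, bond B=-45.3671.
Check: Δ(0,0)·S0 + B(0,0) = 146.2913 = V0.

(0,0): Delta=1.2609 Bond=-45.3671
(1,0): Delta=2.0615 Bond=-124.6084
(1,1): Delta=1.1553 Bond=-28.7558
(2,0): Delta=0.0000 Bond=0.0000
(2,1): Delta=2.3333 Bond=-157.9651
(2,2): Delta=1.0000 Bond=0.0000
V0=146.2913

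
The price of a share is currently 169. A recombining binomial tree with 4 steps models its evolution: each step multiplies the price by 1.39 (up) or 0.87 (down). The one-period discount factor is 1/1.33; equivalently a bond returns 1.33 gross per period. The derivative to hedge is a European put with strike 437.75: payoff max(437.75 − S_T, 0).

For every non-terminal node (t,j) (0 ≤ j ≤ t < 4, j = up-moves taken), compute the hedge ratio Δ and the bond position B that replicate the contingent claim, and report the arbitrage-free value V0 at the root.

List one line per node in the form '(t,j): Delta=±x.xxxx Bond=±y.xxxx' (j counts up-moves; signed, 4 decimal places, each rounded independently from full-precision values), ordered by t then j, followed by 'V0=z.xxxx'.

Risk-neutral probability p* = (R−d)/(u−d) = (1.33−0.87)/(1.39−0.87) = 0.8846.
Terminal payoffs: V(4,0)=340.9303, V(4,1)=283.0611, V(4,2)=190.6033, V(4,3)=42.8834, V(4,4)=0.0000
(3,0): S=111.2870. Δ = (V_up−V_dn)/(S_up−S_dn) = (283.0611−340.9303)/(154.6889−96.8197) = -1.0000. V = [p*·283.0611 + (1−p*)·340.9303]/1.33 = 217.8483. B = V − Δ·S = 329.1353.
(3,1): S=177.8034. Δ = (V_up−V_dn)/(S_up−S_dn) = (190.6033−283.0611)/(247.1467−154.6889) = -1.0000. V = [p*·190.6033 + (1−p*)·283.0611]/1.33 = 151.3320. B = V − Δ·S = 329.1353.
(3,2): S=284.0767. Δ = (V_up−V_dn)/(S_up−S_dn) = (42.8834−190.6033)/(394.8666−247.1467) = -1.0000. V = [p*·42.8834 + (1−p*)·190.6033]/1.33 = 45.0587. B = V − Δ·S = 329.1353.
(3,3): S=453.8696. Δ = (V_up−V_dn)/(S_up−S_dn) = (0.0000−42.8834)/(630.8788−394.8666) = -0.1817. V = [p*·0.0000 + (1−p*)·42.8834]/1.33 = 3.7204. B = V − Δ·S = 86.1885.
(2,0): S=127.9161. Δ = (V_up−V_dn)/(S_up−S_dn) = (151.3320−217.8483)/(177.8034−111.2870) = -1.0000. V = [p*·151.3320 + (1−p*)·217.8483]/1.33 = 119.5541. B = V − Δ·S = 247.4702.
(2,1): S=204.3717. Δ = (V_up−V_dn)/(S_up−S_dn) = (45.0587−151.3320)/(284.0767−177.8034) = -1.0000. V = [p*·45.0587 + (1−p*)·151.3320]/1.33 = 43.0985. B = V − Δ·S = 247.4702.
(2,2): S=326.5249. Δ = (V_up−V_dn)/(S_up−S_dn) = (3.7204−45.0587)/(453.8696−284.0767) = -0.2435. V = [p*·3.7204 + (1−p*)·45.0587]/1.33 = 6.3836. B = V − Δ·S = 85.8803.
(1,0): S=147.0300. Δ = (V_up−V_dn)/(S_up−S_dn) = (43.0985−119.5541)/(204.3717−127.9161) = -1.0000. V = [p*·43.0985 + (1−p*)·119.5541]/1.33 = 39.0378. B = V − Δ·S = 186.0678.
(1,1): S=234.9100. Δ = (V_up−V_dn)/(S_up−S_dn) = (6.3836−43.0985)/(326.5249−204.3717) = -0.3006. V = [p*·6.3836 + (1−p*)·43.0985]/1.33 = 7.9849. B = V − Δ·S = 78.5905.
(0,0): S=169.0000. Δ = (V_up−V_dn)/(S_up−S_dn) = (7.9849−39.0378)/(234.9100−147.0300) = -0.3534. V = [p*·7.9849 + (1−p*)·39.0378]/1.33 = 8.6977. B = V − Δ·S = 68.4148.
Self-financing check: at every node Δ·S+B equals the discounted successor values.

(0,0): Delta=-0.3534 Bond=68.4148
(1,0): Delta=-1.0000 Bond=186.0678
(1,1): Delta=-0.3006 Bond=78.5905
(2,0): Delta=-1.0000 Bond=247.4702
(2,1): Delta=-1.0000 Bond=247.4702
(2,2): Delta=-0.2435 Bond=85.8803
(3,0): Delta=-1.0000 Bond=329.1353
(3,1): Delta=-1.0000 Bond=329.1353
(3,2): Delta=-1.0000 Bond=329.1353
(3,3): Delta=-0.1817 Bond=86.1885
V0=8.6977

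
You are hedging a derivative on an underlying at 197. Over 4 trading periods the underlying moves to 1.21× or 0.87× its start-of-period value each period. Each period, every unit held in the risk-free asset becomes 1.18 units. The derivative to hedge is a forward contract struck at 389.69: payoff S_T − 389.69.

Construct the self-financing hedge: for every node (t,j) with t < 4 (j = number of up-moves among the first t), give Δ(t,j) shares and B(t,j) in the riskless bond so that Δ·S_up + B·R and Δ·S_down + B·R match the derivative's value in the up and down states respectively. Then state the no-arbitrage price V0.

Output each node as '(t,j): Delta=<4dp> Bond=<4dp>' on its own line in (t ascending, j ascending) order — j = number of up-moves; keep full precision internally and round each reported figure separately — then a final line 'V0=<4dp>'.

Since d<R<u, set p* = (R−d)/(u−d) = 0.9118; price each node as the discounted p*-expectation of its children.
At expiry t=4: V(4,0)=-276.8292, V(4,1)=-232.7226, V(4,2)=-171.3791, V(4,3)=-86.0622, V(4,4)=32.5970
Node (3,0) S=129.7251: V=(p*·-232.7226+(1−p*)·-276.8292)/1.18=-200.5207; Δ=(-232.7226−-276.8292)/(156.9674−112.8608)=1.0000; B=V−Δ·S=-330.2458
Node (3,1) S=180.4223: V=(p*·-171.3791+(1−p*)·-232.7226)/1.18=-149.8235; Δ=(-171.3791−-232.7226)/(218.3109−156.9674)=1.0000; B=V−Δ·S=-330.2458
Node (3,2) S=250.9321: V=(p*·-86.0622+(1−p*)·-171.3791)/1.18=-79.3137; Δ=(-86.0622−-171.3791)/(303.6278−218.3109)=1.0000; B=V−Δ·S=-330.2458
Node (3,3) S=348.9975: V=(p*·32.5970+(1−p*)·-86.0622)/1.18=18.7518; Δ=(32.5970−-86.0622)/(422.2870−303.6278)=1.0000; B=V−Δ·S=-330.2458
Node (2,0) S=149.1093: V=(p*·-149.8235+(1−p*)·-200.5207)/1.18=-130.7600; Δ=(-149.8235−-200.5207)/(180.4223−129.7251)=1.0000; B=V−Δ·S=-279.8693
Node (2,1) S=207.3819: V=(p*·-79.3137+(1−p*)·-149.8235)/1.18=-72.4874; Δ=(-79.3137−-149.8235)/(250.9321−180.4223)=1.0000; B=V−Δ·S=-279.8693
Node (2,2) S=288.4277: V=(p*·18.7518+(1−p*)·-79.3137)/1.18=8.5584; Δ=(18.7518−-79.3137)/(348.9975−250.9321)=1.0000; B=V−Δ·S=-279.8693
Node (1,0) S=171.3900: V=(p*·-72.4874+(1−p*)·-130.7600)/1.18=-65.7874; Δ=(-72.4874−-130.7600)/(207.3819−149.1093)=1.0000; B=V−Δ·S=-237.1774
Node (1,1) S=238.3700: V=(p*·8.5584+(1−p*)·-72.4874)/1.18=1.1926; Δ=(8.5584−-72.4874)/(288.4277−207.3819)=1.0000; B=V−Δ·S=-237.1774
Node (0,0) S=197.0000: V=(p*·1.1926+(1−p*)·-65.7874)/1.18=-3.9978; Δ=(1.1926−-65.7874)/(238.3700−171.3900)=1.0000; B=V−Δ·S=-200.9978
Each (Δ,B) replicates both successor values, so the strategy is self-financing and V0 is arbitrage-free.

(0,0): Delta=1.0000 Bond=-200.9978
(1,0): Delta=1.0000 Bond=-237.1774
(1,1): Delta=1.0000 Bond=-237.1774
(2,0): Delta=1.0000 Bond=-279.8693
(2,1): Delta=1.0000 Bond=-279.8693
(2,2): Delta=1.0000 Bond=-279.8693
(3,0): Delta=1.0000 Bond=-330.2458
(3,1): Delta=1.0000 Bond=-330.2458
(3,2): Delta=1.0000 Bond=-330.2458
(3,3): Delta=1.0000 Bond=-330.2458
V0=-3.9978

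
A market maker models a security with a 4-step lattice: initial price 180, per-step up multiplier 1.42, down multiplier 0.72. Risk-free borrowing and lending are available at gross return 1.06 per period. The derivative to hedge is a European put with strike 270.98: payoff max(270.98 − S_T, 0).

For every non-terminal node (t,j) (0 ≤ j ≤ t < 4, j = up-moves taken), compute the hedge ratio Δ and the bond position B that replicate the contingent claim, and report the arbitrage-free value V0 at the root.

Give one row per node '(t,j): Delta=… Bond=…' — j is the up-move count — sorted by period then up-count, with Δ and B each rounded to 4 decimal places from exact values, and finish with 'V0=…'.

(0,0): Delta=-0.4817 Bond=160.3607
(1,0): Delta=-0.7683 Bond=207.1251
(1,1): Delta=-0.3279 Bond=130.6546
(2,0): Delta=-1.0000 Bond=241.1712
(2,1): Delta=-0.6439 Bond=196.6623
(2,2): Delta=-0.1582 Bond=76.9038
(3,0): Delta=-1.0000 Bond=255.6415
(3,1): Delta=-1.0000 Bond=255.6415
(3,2): Delta=-0.4528 Bond=158.5074
(3,3): Delta=0.0000 Bond=0.0000
V0=73.6505

Risk-neutral probability p* = (R−d)/(u−d) = (1.06−0.72)/(1.42−0.72) = 0.4857.
Payoff layer (t=4): V(4,0)=222.6071, V(4,1)=175.5778, V(4,2)=82.8257, V(4,3)=0.0000, V(4,4)=0.0000
(3,0): S=67.1846. Δ = (V_up−V_dn)/(S_up−S_dn) = (175.5778−222.6071)/(95.4022−48.3729) = -1.0000. V = [p*·175.5778 + (1−p*)·222.6071]/1.06 = 188.4569. B = V − Δ·S = 255.6415.
(3,1): S=132.5030. Δ = (V_up−V_dn)/(S_up−S_dn) = (82.8257−175.5778)/(188.1543−95.4022) = -1.0000. V = [p*·82.8257 + (1−p*)·175.5778]/1.06 = 123.1385. B = V − Δ·S = 255.6415.
(3,2): S=261.3254. Δ = (V_up−V_dn)/(S_up−S_dn) = (0.0000−82.8257)/(371.0821−188.1543) = -0.4528. V = [p*·0.0000 + (1−p*)·82.8257]/1.06 = 40.1850. B = V − Δ·S = 158.5074.
(3,3): S=515.3918. Δ = (V_up−V_dn)/(S_up−S_dn) = (0.0000−0.0000)/(731.8564−371.0821) = 0.0000. V = [p*·0.0000 + (1−p*)·0.0000]/1.06 = 0.0000. B = V − Δ·S = 0.0000.
(2,0): S=93.3120. Δ = (V_up−V_dn)/(S_up−S_dn) = (123.1385−188.4569)/(132.5030−67.1846) = -1.0000. V = [p*·123.1385 + (1−p*)·188.4569]/1.06 = 147.8592. B = V − Δ·S = 241.1712.
(2,1): S=184.0320. Δ = (V_up−V_dn)/(S_up−S_dn) = (40.1850−123.1385)/(261.3254−132.5030) = -0.6439. V = [p*·40.1850 + (1−p*)·123.1385]/1.06 = 78.1573. B = V − Δ·S = 196.6623.
(2,2): S=362.9520. Δ = (V_up−V_dn)/(S_up−S_dn) = (0.0000−40.1850)/(515.3918−261.3254) = -0.1582. V = [p*·0.0000 + (1−p*)·40.1850]/1.06 = 19.4967. B = V − Δ·S = 76.9038.
(1,0): S=129.6000. Δ = (V_up−V_dn)/(S_up−S_dn) = (78.1573−147.8592)/(184.0320−93.3120) = -0.7683. V = [p*·78.1573 + (1−p*)·147.8592]/1.06 = 107.5510. B = V − Δ·S = 207.1251.
(1,1): S=255.6000. Δ = (V_up−V_dn)/(S_up−S_dn) = (19.4967−78.1573)/(362.9520−184.0320) = -0.3279. V = [p*·19.4967 + (1−p*)·78.1573]/1.06 = 46.8538. B = V − Δ·S = 130.6546.
(0,0): S=180.0000. Δ = (V_up−V_dn)/(S_up−S_dn) = (46.8538−107.5510)/(255.6000−129.6000) = -0.4817. V = [p*·46.8538 + (1−p*)·107.5510]/1.06 = 73.6505. B = V − Δ·S = 160.3607.
Check: Δ(0,0)·S0 + B(0,0) = 73.6505 = V0.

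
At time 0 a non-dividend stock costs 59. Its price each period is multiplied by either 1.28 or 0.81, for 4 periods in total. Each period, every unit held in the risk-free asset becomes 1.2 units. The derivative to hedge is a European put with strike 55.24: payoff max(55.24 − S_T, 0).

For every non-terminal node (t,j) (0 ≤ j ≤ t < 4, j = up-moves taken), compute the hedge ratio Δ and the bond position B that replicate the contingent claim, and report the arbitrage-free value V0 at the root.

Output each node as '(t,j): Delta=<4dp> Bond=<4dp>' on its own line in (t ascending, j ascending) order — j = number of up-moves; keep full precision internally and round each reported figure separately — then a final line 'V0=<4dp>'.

(0,0): Delta=-0.0243 Bond=1.5622
(1,0): Delta=-0.1451 Bond=7.6512
(1,1): Delta=-0.0086 Bond=0.6897
(2,0): Delta=-0.6890 Bond=30.2353
(2,1): Delta=-0.0745 Bond=4.8627
(2,2): Delta=0.0000 Bond=0.0000
(3,0): Delta=-1.0000 Bond=46.0333
(3,1): Delta=-0.6486 Bond=34.2822
(3,2): Delta=0.0000 Bond=0.0000
(3,3): Delta=0.0000 Bond=0.0000
V0=0.1313

Risk-neutral probability p* = (R−d)/(u−d) = (1.2−0.81)/(1.28−0.81) = 0.8298.
Terminal values V(4,·): V(4,0)=29.8424, V(4,1)=15.1056, V(4,2)=0.0000, V(4,3)=0.0000, V(4,4)=0.0000
Node (3,0) S=31.3550: V=(p*·15.1056+(1−p*)·29.8424)/1.2=14.6783; Δ=(15.1056−29.8424)/(40.1344−25.3976)=-1.0000; B=V−Δ·S=46.0333
Node (3,1) S=49.5487: V=(p*·0.0000+(1−p*)·15.1056)/1.2=2.1426; Δ=(0.0000−15.1056)/(63.4223−40.1344)=-0.6486; B=V−Δ·S=34.2822
Node (3,2) S=78.2991: V=(p*·0.0000+(1−p*)·0.0000)/1.2=0.0000; Δ=(0.0000−0.0000)/(100.2229−63.4223)=0.0000; B=V−Δ·S=0.0000
Node (3,3) S=123.7320: V=(p*·0.0000+(1−p*)·0.0000)/1.2=0.0000; Δ=(0.0000−0.0000)/(158.3769−100.2229)=0.0000; B=V−Δ·S=0.0000
Node (2,0) S=38.7099: V=(p*·2.1426+(1−p*)·14.6783)/1.2=3.5636; Δ=(2.1426−14.6783)/(49.5487−31.3550)=-0.6890; B=V−Δ·S=30.2353
Node (2,1) S=61.1712: V=(p*·0.0000+(1−p*)·2.1426)/1.2=0.3039; Δ=(0.0000−2.1426)/(78.2991−49.5487)=-0.0745; B=V−Δ·S=4.8627
Node (2,2) S=96.6656: V=(p*·0.0000+(1−p*)·0.0000)/1.2=0.0000; Δ=(0.0000−0.0000)/(123.7320−78.2991)=0.0000; B=V−Δ·S=0.0000
Node (1,0) S=47.7900: V=(p*·0.3039+(1−p*)·3.5636)/1.2=0.7156; Δ=(0.3039−3.5636)/(61.1712−38.7099)=-0.1451; B=V−Δ·S=7.6512
Node (1,1) S=75.5200: V=(p*·0.0000+(1−p*)·0.3039)/1.2=0.0431; Δ=(0.0000−0.3039)/(96.6656−61.1712)=-0.0086; B=V−Δ·S=0.6897
Node (0,0) S=59.0000: V=(p*·0.0431+(1−p*)·0.7156)/1.2=0.1313; Δ=(0.0431−0.7156)/(75.5200−47.7900)=-0.0243; B=V−Δ·S=1.5622
Root portfolio cost Δ·59+B reproduces V0=0.1313.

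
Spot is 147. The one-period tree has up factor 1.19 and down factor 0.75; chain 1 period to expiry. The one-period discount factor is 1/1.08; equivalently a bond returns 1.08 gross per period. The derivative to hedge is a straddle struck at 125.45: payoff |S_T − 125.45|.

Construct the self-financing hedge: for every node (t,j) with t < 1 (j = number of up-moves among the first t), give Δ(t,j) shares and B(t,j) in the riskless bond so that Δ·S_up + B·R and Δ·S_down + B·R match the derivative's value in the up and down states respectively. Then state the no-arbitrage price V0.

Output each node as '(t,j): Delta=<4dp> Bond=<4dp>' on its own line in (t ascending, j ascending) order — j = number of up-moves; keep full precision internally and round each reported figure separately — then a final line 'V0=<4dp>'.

Since d<R<u, set p* = (R−d)/(u−d) = 0.7500; price each node as the discounted p*-expectation of its children.
Terminal values V(1,·): V(1,0)=15.2000, V(1,1)=49.4800
(0,0): S=147.0000. Δ = (V_up−V_dn)/(S_up−S_dn) = (49.4800−15.2000)/(174.9300−110.2500) = 0.5300. V = [p*·49.4800 + (1−p*)·15.2000]/1.08 = 37.8796. B = V − Δ·S = -40.0295.
Check: Δ(0,0)·S0 + B(0,0) = 37.8796 = V0.

(0,0): Delta=0.5300 Bond=-40.0295
V0=37.8796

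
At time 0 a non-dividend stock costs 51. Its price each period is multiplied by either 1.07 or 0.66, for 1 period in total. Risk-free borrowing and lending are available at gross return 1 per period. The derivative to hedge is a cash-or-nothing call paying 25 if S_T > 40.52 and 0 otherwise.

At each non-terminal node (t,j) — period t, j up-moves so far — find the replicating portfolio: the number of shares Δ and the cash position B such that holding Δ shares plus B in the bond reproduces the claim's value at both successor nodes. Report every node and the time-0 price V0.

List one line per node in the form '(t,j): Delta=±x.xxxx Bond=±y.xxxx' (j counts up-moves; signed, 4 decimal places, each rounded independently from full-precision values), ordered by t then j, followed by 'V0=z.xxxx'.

Risk-neutral probability p* = (R−d)/(u−d) = (1−0.66)/(1.07−0.66) = 0.8293.
Terminal values V(1,·): V(1,0)=0.0000, V(1,1)=25.0000
(0,0): S=51.0000. Δ = (V_up−V_dn)/(S_up−S_dn) = (25.0000−0.0000)/(54.5700−33.6600) = 1.1956. V = [p*·25.0000 + (1−p*)·0.0000]/1 = 20.7317. B = V − Δ·S = -40.2439.
Check: Δ(0,0)·S0 + B(0,0) = 20.7317 = V0.

(0,0): Delta=1.1956 Bond=-40.2439
V0=20.7317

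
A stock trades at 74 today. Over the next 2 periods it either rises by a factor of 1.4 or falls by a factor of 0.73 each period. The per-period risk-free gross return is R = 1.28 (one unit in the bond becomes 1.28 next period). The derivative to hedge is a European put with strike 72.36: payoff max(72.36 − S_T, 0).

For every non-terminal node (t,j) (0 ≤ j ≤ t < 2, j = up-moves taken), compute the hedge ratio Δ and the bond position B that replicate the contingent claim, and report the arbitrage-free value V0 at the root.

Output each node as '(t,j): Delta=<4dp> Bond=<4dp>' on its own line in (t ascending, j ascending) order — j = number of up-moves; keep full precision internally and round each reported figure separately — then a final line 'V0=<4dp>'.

(0,0): Delta=-0.0929 Bond=7.5209
(1,0): Delta=-0.9097 Bond=53.7495
(1,1): Delta=0.0000 Bond=0.0000
V0=0.6447

Risk-neutral probability p* = (R−d)/(u−d) = (1.28−0.73)/(1.4−0.73) = 0.8209.
Terminal values V(2,·): V(2,0)=32.9254, V(2,1)=0.0000, V(2,2)=0.0000
(1,0): S=54.0200. Δ = (V_up−V_dn)/(S_up−S_dn) = (0.0000−32.9254)/(75.6280−39.4346) = -0.9097. V = [p*·0.0000 + (1−p*)·32.9254]/1.28 = 4.6071. B = V − Δ·S = 53.7495.
(1,1): S=103.6000. Δ = (V_up−V_dn)/(S_up−S_dn) = (0.0000−0.0000)/(145.0400−75.6280) = 0.0000. V = [p*·0.0000 + (1−p*)·0.0000]/1.28 = 0.0000. B = V − Δ·S = 0.0000.
(0,0): S=74.0000. Δ = (V_up−V_dn)/(S_up−S_dn) = (0.0000−4.6071)/(103.6000−54.0200) = -0.0929. V = [p*·0.0000 + (1−p*)·4.6071]/1.28 = 0.6447. B = V − Δ·S = 7.5209.
The time-0 hedge costs 0.6447, which is the no-arbitrage price.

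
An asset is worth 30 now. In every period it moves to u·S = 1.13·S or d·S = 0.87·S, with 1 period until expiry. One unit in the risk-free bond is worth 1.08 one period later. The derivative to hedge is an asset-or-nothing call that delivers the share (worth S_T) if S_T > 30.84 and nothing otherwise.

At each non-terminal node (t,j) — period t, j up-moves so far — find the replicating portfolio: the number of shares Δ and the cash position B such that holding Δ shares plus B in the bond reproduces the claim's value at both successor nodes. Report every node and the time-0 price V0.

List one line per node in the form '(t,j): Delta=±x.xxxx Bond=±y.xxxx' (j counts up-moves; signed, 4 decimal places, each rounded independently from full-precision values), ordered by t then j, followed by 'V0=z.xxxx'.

The replicating-portfolio and risk-neutral prices coincide; use p* = (1.08−0.87)/(1.13−0.87) = 0.8077 for the latter.
Payoff layer (t=1): V(1,0)=0.0000, V(1,1)=33.9000
Node (0,0) S=30.0000: V=(p*·33.9000+(1−p*)·0.0000)/1.08=25.3526; Δ=(33.9000−0.0000)/(33.9000−26.1000)=4.3462; B=V−Δ·S=-105.0321
Self-financing check: at every node Δ·S+B equals the discounted successor values.

(0,0): Delta=4.3462 Bond=-105.0321
V0=25.3526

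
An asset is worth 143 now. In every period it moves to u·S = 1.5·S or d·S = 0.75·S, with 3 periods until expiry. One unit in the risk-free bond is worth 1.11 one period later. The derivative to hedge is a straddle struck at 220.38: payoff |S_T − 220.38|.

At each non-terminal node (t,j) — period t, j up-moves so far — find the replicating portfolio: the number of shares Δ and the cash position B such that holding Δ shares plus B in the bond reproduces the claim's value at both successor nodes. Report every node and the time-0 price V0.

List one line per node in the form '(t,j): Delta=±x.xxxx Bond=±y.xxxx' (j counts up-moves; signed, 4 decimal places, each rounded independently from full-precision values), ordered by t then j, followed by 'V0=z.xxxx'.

(0,0): Delta=-0.0004 Bond=71.6055
(1,0): Delta=-0.7749 Bond=162.5556
(1,1): Delta=0.4192 Bond=-10.5142
(2,0): Delta=-1.0000 Bond=198.5405
(2,1): Delta=-0.6530 Bond=160.8243
(2,2): Delta=1.0000 Bond=-198.5405
V0=71.5547

The replicating-portfolio and risk-neutral prices coincide; use p* = (1.11−0.75)/(1.5−0.75) = 0.4800 for the latter.
Terminal payoffs: V(3,0)=160.0519, V(3,1)=99.7237, V(3,2)=20.9325, V(3,3)=262.2450
  t=2,j=0: stock 80.4375 → up 120.6562 (V=99.7237), down 60.3281 (V=160.0519). Price 118.1030; hedge Δ=-1.0000, bond B=198.5405.
  t=2,j=1: stock 160.8750 → up 241.3125 (V=20.9325), down 120.6562 (V=99.7237). Price 55.7693; hedge Δ=-0.6530, bond B=160.8243.
  t=2,j=2: stock 321.7500 → up 482.6250 (V=262.2450), down 241.3125 (V=20.9325). Price 123.2095; hedge Δ=1.0000, bond B=-198.5405.
  t=1,j=0: stock 107.2500 → up 160.8750 (V=55.7693), down 80.4375 (V=118.1030). Price 79.4440; hedge Δ=-0.7749, bond B=162.5556.
  t=1,j=1: stock 214.5000 → up 321.7500 (V=123.2095), down 160.8750 (V=55.7693). Price 79.4059; hedge Δ=0.4192, bond B=-10.5142.
  t=0,j=0: stock 143.0000 → up 214.5000 (V=79.4059), down 107.2500 (V=79.4440). Price 71.5547; hedge Δ=-0.0004, bond B=71.6055.
The time-0 hedge costs 71.5547, which is the no-arbitrage price.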